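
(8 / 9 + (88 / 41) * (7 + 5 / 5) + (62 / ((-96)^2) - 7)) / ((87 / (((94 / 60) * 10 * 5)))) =9.96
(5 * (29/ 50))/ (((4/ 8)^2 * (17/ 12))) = 696/ 85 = 8.19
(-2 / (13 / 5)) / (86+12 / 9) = -15 / 1703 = -0.01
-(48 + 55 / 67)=-3271 / 67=-48.82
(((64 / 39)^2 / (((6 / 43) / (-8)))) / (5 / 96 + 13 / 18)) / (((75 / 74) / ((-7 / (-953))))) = -11677990912 / 8081034975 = -1.45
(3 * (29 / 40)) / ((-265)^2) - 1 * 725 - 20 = -2092704913 / 2809000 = -745.00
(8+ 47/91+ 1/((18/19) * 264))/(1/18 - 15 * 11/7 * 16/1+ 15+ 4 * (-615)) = -0.00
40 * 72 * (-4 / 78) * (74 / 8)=-17760 / 13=-1366.15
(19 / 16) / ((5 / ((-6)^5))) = -9234 / 5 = -1846.80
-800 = -800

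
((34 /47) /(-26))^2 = 0.00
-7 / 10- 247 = -247.70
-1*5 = -5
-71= -71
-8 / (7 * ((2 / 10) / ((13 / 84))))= -130 / 147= -0.88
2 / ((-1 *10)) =-1 / 5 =-0.20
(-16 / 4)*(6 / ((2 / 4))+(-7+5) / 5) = -232 / 5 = -46.40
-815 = -815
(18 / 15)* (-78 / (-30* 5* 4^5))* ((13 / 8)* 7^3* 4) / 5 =0.27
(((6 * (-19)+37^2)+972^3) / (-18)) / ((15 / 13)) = -11938306939 / 270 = -44215951.63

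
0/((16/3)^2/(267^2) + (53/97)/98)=0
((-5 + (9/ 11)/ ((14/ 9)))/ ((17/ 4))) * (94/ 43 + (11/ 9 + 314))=-15388126/ 46053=-334.14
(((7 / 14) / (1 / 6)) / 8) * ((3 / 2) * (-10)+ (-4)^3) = -237 / 8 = -29.62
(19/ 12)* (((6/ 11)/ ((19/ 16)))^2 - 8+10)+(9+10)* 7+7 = 1979449/ 13794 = 143.50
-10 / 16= -5 / 8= -0.62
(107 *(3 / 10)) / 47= 321 / 470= 0.68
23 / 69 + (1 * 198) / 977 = 1571 / 2931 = 0.54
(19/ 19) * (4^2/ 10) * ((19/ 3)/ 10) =76/ 75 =1.01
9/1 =9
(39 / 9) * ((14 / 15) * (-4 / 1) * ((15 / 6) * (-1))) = 364 / 9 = 40.44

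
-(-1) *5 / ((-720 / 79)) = -79 / 144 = -0.55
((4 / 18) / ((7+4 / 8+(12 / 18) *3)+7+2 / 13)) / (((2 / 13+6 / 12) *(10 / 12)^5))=1168128 / 23003125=0.05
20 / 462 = 10 / 231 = 0.04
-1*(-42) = 42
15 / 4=3.75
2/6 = 1/3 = 0.33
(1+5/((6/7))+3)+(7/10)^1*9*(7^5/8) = 3178883/240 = 13245.35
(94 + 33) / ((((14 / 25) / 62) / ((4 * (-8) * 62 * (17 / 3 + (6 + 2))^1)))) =-8006283200 / 21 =-381251580.95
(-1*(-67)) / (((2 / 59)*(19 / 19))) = 3953 / 2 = 1976.50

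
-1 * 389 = -389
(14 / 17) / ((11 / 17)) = 14 / 11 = 1.27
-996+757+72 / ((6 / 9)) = -131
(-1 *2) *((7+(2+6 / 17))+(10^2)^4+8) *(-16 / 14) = 228571468.24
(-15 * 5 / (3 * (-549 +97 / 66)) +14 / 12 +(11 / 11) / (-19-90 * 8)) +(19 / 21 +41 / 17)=28776098975 / 6355847834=4.53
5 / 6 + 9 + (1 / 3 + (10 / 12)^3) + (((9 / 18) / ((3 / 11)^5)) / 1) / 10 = 426547 / 9720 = 43.88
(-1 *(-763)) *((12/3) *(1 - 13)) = -36624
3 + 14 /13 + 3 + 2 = 118 /13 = 9.08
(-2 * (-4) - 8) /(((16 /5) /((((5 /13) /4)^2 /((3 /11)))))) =0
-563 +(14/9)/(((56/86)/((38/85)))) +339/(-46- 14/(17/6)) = -376683043/662490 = -568.59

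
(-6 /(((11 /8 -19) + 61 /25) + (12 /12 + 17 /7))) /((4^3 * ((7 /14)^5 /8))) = 33600 /16459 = 2.04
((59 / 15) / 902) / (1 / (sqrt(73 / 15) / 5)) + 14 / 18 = 59 * sqrt(1095) / 1014750 + 7 / 9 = 0.78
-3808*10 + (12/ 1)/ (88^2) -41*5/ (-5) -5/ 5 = -73645437/ 1936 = -38040.00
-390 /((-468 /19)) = 95 /6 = 15.83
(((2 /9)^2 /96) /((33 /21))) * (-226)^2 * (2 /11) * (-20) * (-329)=588140140 /29403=20002.73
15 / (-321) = -5 / 107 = -0.05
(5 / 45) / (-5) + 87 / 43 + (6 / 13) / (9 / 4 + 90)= 2068936 / 1031355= 2.01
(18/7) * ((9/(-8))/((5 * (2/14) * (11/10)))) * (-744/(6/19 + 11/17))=9732636/3421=2844.97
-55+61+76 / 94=320 / 47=6.81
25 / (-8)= -3.12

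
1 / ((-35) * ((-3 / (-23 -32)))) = -11 / 21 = -0.52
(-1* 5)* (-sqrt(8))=10* sqrt(2)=14.14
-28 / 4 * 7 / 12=-49 / 12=-4.08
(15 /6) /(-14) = -5 /28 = -0.18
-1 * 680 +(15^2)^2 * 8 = 404320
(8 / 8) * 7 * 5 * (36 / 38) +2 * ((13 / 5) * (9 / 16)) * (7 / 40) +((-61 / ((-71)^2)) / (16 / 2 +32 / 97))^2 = 66333041079851629 / 1970106639895600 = 33.67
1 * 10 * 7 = 70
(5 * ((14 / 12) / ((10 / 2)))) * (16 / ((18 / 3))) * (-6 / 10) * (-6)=56 / 5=11.20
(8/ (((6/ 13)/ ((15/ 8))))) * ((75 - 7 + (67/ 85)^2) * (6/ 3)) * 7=45116799/ 1445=31222.70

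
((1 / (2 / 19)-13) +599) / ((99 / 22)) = 397 / 3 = 132.33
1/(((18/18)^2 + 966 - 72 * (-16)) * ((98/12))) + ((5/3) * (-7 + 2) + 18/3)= -726799/311493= -2.33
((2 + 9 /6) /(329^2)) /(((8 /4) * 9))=1 /556668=0.00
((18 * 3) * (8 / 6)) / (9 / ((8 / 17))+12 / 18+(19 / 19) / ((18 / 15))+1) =576 / 173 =3.33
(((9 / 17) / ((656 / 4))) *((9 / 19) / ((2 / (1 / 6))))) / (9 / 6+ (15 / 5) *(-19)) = -9 / 3919928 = -0.00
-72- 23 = -95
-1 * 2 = -2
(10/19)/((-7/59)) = -590/133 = -4.44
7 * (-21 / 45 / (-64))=49 / 960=0.05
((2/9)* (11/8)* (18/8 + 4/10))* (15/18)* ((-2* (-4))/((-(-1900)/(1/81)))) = 583/16621200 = 0.00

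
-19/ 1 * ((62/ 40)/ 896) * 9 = -5301/ 17920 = -0.30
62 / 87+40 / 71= 1.28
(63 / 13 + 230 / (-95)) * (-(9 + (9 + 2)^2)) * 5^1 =-29950 / 19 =-1576.32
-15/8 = -1.88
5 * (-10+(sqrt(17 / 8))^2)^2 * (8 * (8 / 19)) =1044.47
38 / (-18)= -19 / 9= -2.11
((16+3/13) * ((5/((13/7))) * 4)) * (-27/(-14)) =56970/169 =337.10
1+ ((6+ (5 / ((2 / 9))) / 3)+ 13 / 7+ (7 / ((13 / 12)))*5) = 8857 / 182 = 48.66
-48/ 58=-0.83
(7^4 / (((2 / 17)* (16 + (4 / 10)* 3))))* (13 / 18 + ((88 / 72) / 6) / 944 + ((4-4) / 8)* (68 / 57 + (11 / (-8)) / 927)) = 7515838295 / 8767872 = 857.20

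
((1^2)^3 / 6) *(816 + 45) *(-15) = -4305 / 2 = -2152.50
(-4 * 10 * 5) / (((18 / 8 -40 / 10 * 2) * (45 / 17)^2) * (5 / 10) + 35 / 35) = 462400 / 44263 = 10.45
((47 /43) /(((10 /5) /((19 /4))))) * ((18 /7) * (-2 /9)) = -893 /602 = -1.48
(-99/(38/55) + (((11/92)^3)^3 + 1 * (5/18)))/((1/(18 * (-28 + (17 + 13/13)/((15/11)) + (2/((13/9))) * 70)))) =-30818158684375887203100731/145779820914724372480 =-211402.09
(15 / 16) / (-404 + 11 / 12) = -45 / 19348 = -0.00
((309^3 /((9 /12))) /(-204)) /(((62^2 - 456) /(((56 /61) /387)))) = -0.14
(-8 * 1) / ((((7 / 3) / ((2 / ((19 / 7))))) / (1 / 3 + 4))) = -208 / 19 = -10.95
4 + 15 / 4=31 / 4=7.75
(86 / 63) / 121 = 86 / 7623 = 0.01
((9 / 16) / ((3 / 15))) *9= 405 / 16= 25.31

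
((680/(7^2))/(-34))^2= 400/2401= 0.17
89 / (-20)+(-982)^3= -18939323449 / 20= -946966172.45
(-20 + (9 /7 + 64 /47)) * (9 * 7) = -51381 /47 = -1093.21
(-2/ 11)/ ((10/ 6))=-6/ 55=-0.11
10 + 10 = 20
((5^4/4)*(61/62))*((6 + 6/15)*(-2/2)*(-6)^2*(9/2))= -4941000/31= -159387.10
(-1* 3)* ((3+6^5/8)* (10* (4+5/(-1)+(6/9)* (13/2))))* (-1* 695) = 67762500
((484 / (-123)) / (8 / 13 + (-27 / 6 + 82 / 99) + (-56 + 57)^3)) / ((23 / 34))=14119248 / 4991299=2.83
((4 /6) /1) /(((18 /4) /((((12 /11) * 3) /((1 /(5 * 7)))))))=560 /33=16.97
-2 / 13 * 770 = -118.46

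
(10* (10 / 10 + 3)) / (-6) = -20 / 3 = -6.67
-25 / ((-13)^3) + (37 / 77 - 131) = -22077925 / 169169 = -130.51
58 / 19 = 3.05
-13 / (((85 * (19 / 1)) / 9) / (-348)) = 40716 / 1615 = 25.21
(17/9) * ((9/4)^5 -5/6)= 2967979/27648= 107.35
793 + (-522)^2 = 273277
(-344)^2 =118336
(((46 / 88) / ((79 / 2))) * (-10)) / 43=-115 / 37367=-0.00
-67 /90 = -0.74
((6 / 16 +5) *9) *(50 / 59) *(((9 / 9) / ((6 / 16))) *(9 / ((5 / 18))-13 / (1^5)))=125130 / 59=2120.85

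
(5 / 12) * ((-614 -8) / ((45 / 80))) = -12440 / 27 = -460.74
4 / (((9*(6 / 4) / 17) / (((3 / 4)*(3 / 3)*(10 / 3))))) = 340 / 27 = 12.59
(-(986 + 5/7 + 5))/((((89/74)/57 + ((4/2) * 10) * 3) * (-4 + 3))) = 29281356/1772183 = 16.52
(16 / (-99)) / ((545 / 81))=-144 / 5995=-0.02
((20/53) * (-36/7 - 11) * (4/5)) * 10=-18080/371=-48.73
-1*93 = -93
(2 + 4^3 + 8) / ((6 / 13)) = 481 / 3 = 160.33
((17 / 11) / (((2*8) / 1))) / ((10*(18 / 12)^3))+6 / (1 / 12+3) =428309 / 219780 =1.95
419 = 419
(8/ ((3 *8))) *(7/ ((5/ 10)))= 14/ 3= 4.67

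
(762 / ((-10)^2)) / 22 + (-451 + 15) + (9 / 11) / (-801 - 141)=-435.65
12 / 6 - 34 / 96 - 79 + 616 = 25855 / 48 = 538.65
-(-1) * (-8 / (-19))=8 / 19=0.42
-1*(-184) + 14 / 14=185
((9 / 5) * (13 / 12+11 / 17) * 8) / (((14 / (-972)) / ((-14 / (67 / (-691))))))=-1422558936 / 5695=-249790.86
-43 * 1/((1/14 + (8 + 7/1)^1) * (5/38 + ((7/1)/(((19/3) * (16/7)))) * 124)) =-45752/963637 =-0.05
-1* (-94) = 94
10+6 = 16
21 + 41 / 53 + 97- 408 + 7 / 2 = -30287 / 106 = -285.73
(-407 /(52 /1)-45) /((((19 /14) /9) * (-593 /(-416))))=-2768976 /11267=-245.76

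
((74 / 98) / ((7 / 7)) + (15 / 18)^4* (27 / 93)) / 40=195793 / 8749440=0.02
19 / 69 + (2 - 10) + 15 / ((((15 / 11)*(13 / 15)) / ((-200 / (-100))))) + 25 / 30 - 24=-3293 / 598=-5.51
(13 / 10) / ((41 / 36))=1.14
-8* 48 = -384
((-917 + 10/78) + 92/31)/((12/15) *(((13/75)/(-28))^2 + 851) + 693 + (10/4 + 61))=-2030272125000/3193015916857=-0.64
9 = 9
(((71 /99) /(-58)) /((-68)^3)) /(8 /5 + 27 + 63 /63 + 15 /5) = 355 /294291372672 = 0.00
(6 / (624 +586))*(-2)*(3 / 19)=-18 / 11495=-0.00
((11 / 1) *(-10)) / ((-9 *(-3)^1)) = -110 / 27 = -4.07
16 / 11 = 1.45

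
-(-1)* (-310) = -310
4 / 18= 2 / 9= 0.22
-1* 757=-757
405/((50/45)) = 729/2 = 364.50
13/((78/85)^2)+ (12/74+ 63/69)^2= 5624173525/338926068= 16.59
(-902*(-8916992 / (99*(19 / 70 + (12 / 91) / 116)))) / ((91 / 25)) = 5301151744000 / 64737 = 81887510.14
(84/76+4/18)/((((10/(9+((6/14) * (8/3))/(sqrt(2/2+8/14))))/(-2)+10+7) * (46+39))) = 5758763/6061501980 - 227 * sqrt(77)/606150198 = 0.00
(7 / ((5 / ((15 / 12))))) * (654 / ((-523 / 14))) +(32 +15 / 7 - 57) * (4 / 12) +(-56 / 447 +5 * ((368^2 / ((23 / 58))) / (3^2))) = 931244949371 / 4909401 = 189686.06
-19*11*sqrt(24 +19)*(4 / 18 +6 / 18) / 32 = -23.79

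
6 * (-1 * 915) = -5490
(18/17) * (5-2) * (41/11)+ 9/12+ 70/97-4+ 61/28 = 11.49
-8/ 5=-1.60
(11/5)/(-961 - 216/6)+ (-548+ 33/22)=-5448627/9970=-546.50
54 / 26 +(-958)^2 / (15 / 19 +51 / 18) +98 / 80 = 253332.83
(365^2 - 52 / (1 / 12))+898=133499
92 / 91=1.01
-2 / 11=-0.18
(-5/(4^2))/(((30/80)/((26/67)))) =-65/201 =-0.32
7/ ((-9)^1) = -7/ 9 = -0.78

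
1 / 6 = 0.17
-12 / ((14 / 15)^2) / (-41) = 675 / 2009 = 0.34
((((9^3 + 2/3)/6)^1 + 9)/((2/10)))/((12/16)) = 23510/27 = 870.74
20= 20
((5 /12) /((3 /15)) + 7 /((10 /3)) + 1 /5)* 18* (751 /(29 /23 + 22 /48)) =163540764 /4745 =34465.91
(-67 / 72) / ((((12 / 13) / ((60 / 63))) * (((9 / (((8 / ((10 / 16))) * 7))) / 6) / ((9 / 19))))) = -13936 / 513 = -27.17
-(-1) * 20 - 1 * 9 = 11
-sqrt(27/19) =-3 * sqrt(57)/19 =-1.19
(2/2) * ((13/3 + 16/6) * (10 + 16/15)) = 1162/15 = 77.47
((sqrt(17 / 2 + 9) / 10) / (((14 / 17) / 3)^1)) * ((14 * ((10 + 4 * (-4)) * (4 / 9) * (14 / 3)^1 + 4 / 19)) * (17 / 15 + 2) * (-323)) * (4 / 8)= 7103909 * sqrt(70) / 450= 132079.04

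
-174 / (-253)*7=1218 / 253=4.81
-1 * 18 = -18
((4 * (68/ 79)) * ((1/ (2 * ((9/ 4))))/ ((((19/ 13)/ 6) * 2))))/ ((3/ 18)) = 9.42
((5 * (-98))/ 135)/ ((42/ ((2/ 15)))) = -14/ 1215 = -0.01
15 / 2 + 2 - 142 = -265 / 2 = -132.50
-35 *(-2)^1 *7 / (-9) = -490 / 9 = -54.44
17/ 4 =4.25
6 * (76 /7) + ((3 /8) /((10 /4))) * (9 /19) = 173469 /2660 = 65.21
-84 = -84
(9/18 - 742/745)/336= -739/500640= -0.00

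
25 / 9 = 2.78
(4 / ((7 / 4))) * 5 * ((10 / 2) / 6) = 200 / 21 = 9.52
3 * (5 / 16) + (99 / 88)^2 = 141 / 64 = 2.20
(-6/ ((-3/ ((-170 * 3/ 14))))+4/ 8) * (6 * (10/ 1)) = -30390/ 7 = -4341.43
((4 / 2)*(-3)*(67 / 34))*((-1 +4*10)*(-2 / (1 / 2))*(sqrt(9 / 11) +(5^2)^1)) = 47780.15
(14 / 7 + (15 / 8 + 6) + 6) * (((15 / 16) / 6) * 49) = 31115 / 256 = 121.54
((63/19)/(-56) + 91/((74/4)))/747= 27331/4201128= 0.01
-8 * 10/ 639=-80/ 639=-0.13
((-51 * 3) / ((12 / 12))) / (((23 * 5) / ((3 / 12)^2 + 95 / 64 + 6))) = -3213 / 320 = -10.04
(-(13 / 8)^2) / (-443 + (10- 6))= 0.01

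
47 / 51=0.92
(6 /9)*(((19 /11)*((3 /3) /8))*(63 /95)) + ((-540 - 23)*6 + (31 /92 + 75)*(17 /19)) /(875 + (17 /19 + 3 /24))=-4102363 /1113660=-3.68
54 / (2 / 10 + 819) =135 / 2048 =0.07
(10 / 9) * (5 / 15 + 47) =52.59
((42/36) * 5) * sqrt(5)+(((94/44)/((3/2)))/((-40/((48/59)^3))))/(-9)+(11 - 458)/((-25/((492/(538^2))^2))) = 645287273709767/295731678861481225+35 * sqrt(5)/6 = 13.05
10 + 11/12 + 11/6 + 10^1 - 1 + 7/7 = 91/4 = 22.75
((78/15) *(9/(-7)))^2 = 54756/1225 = 44.70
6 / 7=0.86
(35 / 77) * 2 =10 / 11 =0.91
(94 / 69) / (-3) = -94 / 207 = -0.45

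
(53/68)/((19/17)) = 53/76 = 0.70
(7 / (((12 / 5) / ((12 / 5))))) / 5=7 / 5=1.40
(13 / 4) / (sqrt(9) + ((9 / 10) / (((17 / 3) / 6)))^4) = 678608125 / 798594384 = 0.85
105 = 105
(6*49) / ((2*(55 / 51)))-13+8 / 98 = 332538 / 2695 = 123.39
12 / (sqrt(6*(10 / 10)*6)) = 2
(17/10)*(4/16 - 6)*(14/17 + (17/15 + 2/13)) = -160931/7800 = -20.63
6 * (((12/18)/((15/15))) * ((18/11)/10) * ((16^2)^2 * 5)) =2359296/11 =214481.45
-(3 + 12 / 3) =-7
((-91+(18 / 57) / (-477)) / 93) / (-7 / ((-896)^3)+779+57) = -28250183041024 / 24136035739126137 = -0.00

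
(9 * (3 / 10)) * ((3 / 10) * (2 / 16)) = 81 / 800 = 0.10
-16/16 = -1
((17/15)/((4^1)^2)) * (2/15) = 17/1800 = 0.01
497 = 497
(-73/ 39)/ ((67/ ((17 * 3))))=-1241/ 871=-1.42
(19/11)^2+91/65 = 2652/605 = 4.38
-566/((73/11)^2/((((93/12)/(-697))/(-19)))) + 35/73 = 66610197/141143894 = 0.47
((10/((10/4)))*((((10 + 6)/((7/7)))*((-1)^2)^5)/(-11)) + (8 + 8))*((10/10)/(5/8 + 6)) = 896/583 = 1.54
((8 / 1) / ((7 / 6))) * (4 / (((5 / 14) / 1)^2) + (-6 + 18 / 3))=5376 / 25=215.04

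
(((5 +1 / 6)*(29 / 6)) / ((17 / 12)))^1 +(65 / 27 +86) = 106.03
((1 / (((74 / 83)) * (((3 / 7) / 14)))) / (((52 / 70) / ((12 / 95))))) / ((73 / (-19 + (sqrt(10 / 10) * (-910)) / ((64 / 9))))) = -133889707 / 10674352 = -12.54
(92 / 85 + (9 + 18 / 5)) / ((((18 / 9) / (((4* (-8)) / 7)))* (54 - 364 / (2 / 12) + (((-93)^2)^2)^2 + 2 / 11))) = -204688 / 36624629442562934885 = -0.00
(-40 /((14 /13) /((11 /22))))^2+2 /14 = 16907 /49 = 345.04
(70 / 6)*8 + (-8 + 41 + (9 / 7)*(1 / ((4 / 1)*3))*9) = 10693 / 84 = 127.30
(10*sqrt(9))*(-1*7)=-210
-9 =-9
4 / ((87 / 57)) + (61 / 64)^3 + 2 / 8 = 28405937 / 7602176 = 3.74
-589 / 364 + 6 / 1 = 1595 / 364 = 4.38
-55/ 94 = -0.59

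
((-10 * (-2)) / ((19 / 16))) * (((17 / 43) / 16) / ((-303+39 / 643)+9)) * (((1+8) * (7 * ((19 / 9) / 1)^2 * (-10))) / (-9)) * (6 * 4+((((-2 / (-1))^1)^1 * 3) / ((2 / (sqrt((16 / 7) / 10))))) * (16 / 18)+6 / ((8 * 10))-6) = -1751856715 / 219432483-132920960 * sqrt(70) / 1974892347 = -8.55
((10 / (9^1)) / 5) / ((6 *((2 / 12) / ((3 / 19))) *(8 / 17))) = 0.07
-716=-716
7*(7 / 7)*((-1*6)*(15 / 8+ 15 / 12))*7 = -3675 / 4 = -918.75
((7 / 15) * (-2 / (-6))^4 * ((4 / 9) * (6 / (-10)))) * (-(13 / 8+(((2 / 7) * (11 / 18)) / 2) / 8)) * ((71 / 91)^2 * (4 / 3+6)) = 91438699 / 8149746150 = 0.01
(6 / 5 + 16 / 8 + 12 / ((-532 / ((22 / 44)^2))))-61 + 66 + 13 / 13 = 24457 / 2660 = 9.19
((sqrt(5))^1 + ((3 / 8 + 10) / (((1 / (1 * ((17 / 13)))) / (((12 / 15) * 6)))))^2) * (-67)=-1200525363 / 4225-67 * sqrt(5)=-284297.83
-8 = -8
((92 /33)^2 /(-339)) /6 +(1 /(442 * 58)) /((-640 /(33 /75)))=-1735877014643 /454275252288000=-0.00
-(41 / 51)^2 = -1681 / 2601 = -0.65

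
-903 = -903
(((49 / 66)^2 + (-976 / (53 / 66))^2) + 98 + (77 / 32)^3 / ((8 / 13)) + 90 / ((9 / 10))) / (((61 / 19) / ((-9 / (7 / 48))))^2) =34642765529025593408001 / 63458940396544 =545908351.33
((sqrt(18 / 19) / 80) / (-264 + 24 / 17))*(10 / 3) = -17*sqrt(38) / 678528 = -0.00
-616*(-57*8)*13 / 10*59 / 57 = 1889888 / 5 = 377977.60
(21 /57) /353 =7 /6707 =0.00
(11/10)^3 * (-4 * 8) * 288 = -1533312/125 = -12266.50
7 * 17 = 119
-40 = -40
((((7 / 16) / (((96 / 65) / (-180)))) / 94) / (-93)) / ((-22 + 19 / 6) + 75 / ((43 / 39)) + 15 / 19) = 5576025 / 45691333504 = 0.00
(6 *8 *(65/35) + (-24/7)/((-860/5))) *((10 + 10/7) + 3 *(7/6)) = 400653/301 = 1331.07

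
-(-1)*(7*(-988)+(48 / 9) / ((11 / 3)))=-76060 / 11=-6914.55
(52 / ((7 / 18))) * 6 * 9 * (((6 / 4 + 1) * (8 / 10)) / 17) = 101088 / 119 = 849.48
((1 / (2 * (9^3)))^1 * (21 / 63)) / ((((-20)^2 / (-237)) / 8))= -79 / 72900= -0.00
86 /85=1.01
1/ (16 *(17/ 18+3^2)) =9/ 1432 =0.01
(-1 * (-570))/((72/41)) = 3895/12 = 324.58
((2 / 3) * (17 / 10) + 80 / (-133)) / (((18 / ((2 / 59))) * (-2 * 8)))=-1061 / 16949520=-0.00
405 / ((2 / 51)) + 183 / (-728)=7518237 / 728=10327.25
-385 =-385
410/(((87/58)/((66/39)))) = 18040/39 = 462.56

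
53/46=1.15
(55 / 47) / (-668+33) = -11 / 5969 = -0.00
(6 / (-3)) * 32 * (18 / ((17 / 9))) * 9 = -93312 / 17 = -5488.94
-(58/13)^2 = -3364/169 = -19.91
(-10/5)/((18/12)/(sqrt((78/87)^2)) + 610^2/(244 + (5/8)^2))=-1626664/1239709567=-0.00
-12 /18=-2 /3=-0.67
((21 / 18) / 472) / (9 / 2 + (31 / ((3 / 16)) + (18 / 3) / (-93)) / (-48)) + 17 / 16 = 338755 / 318128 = 1.06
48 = 48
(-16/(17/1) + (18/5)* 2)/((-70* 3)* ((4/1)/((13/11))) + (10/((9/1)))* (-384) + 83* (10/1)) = -10374/509575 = -0.02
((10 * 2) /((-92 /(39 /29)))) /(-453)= 0.00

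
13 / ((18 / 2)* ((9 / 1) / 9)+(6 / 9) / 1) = 1.34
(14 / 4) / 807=7 / 1614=0.00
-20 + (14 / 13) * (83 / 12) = -979 / 78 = -12.55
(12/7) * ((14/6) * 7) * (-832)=-23296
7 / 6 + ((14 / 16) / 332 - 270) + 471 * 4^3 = 238045349 / 7968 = 29875.17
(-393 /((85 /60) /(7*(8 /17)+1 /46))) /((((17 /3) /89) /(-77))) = 125703770346 /112999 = 1112432.59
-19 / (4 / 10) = -95 / 2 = -47.50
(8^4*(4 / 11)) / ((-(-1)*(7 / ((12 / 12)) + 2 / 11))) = 16384 / 79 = 207.39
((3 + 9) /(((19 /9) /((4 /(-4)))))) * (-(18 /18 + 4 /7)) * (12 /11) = 1296 /133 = 9.74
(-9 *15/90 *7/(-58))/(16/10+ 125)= 35/24476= 0.00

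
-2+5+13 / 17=64 / 17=3.76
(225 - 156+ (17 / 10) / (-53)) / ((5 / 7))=255871 / 2650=96.56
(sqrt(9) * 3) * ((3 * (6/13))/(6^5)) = 1/624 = 0.00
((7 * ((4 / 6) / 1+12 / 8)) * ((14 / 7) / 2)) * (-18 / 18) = -91 / 6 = -15.17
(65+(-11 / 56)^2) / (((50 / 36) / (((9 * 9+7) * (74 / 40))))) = 747109143 / 98000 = 7623.56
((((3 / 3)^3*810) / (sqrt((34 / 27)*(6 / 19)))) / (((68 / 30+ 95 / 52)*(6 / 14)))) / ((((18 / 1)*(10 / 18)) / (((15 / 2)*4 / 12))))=552825*sqrt(323) / 54281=183.04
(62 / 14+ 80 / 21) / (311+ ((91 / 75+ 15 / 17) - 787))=-73525 / 4229596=-0.02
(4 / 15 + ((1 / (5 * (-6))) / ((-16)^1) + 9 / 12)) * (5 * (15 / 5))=489 / 32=15.28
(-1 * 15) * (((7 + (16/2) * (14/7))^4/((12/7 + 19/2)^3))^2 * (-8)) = 70757445944251153920/14976071831449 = 4724699.96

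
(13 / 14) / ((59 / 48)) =312 / 413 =0.76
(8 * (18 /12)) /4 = 3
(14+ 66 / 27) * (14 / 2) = 1036 / 9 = 115.11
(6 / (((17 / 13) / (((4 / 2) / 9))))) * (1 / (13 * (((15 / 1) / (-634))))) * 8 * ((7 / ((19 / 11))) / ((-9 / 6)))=71.65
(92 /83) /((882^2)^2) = 23 /12557189307852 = 0.00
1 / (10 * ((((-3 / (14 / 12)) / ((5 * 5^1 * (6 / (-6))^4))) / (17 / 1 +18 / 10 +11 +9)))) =-679 / 18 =-37.72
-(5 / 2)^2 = -6.25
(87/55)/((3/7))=3.69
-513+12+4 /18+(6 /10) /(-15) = -112684 /225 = -500.82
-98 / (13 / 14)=-1372 / 13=-105.54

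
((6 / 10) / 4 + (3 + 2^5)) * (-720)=-25308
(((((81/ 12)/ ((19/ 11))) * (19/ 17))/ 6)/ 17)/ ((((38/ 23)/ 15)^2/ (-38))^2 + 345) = 1402528111875/ 11300126499863528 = 0.00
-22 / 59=-0.37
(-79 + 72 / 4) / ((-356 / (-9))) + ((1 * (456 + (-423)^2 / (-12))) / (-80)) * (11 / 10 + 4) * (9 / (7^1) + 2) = 6033055743 / 1993600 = 3026.21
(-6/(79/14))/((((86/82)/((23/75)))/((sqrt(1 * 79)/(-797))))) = 26404 * sqrt(79)/67685225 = 0.00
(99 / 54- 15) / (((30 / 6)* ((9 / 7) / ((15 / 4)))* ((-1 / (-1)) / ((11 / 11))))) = -553 / 72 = -7.68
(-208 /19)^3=-8998912 /6859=-1311.99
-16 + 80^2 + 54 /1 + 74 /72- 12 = 231373 /36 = 6427.03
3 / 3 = 1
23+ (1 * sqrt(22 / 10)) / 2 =sqrt(55) / 10+ 23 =23.74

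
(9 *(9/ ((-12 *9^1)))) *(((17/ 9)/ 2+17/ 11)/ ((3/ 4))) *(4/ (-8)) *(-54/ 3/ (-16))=493/ 352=1.40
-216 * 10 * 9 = -19440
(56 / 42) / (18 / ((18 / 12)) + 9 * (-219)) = -4 / 5877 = -0.00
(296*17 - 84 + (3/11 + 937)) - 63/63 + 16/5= 323811/55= 5887.47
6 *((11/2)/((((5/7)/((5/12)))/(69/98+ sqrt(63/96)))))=759/56+ 77 *sqrt(42)/32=29.15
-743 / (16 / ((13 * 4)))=-9659 / 4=-2414.75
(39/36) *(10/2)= 65/12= 5.42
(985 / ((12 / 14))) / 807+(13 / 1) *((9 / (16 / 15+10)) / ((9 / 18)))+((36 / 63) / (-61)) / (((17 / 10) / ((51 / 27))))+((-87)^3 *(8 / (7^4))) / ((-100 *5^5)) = 34588571654614717 / 1532828787656250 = 22.57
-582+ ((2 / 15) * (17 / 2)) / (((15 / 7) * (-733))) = -95986469 / 164925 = -582.00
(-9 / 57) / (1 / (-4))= 12 / 19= 0.63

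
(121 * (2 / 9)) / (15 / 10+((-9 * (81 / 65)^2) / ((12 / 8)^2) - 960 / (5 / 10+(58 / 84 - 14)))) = 550078100 / 1436780727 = 0.38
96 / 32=3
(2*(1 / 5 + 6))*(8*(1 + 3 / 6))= 148.80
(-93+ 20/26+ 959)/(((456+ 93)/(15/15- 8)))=-8764/793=-11.05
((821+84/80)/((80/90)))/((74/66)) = 4882977/5920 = 824.83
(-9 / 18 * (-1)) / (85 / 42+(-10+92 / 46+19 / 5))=-0.23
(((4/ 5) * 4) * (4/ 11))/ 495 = 64/ 27225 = 0.00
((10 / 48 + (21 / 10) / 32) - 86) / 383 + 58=21243143 / 367680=57.78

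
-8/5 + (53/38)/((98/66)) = -6151/9310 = -0.66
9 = 9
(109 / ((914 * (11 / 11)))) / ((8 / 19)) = 2071 / 7312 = 0.28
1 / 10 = 0.10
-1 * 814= -814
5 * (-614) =-3070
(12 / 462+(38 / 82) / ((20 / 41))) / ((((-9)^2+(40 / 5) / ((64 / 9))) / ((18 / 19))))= 6012 / 533995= 0.01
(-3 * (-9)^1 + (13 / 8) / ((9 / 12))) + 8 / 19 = 3373 / 114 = 29.59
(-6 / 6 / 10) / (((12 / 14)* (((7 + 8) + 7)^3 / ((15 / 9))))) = -7 / 383328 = -0.00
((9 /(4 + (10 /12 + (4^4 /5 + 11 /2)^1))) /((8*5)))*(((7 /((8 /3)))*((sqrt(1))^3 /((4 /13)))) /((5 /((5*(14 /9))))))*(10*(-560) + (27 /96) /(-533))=-42121501569 /155004928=-271.74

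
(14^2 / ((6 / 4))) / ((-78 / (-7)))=1372 / 117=11.73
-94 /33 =-2.85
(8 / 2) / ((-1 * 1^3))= -4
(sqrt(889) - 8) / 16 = -1 / 2 + sqrt(889) / 16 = 1.36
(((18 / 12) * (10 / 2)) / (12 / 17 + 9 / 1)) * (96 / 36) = 68 / 33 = 2.06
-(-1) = 1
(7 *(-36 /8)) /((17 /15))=-945 /34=-27.79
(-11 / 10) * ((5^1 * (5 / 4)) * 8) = -55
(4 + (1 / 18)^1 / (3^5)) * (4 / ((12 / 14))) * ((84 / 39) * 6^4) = 54870592 / 1053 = 52108.82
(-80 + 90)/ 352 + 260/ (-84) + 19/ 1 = 58889/ 3696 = 15.93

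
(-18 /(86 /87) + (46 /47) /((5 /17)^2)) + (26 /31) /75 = -32347073 /4698825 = -6.88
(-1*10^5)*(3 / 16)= -18750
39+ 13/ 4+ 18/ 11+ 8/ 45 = 87247/ 1980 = 44.06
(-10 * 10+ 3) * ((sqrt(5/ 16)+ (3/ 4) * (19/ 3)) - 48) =16781/ 4 - 97 * sqrt(5)/ 4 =4141.03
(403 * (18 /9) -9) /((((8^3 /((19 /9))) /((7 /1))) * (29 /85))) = 9010085 /133632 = 67.42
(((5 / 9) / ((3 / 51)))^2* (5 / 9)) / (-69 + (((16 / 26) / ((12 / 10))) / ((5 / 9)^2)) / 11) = -25829375 / 35886483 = -0.72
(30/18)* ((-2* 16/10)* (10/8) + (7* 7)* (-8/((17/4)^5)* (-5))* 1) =-18361940/4259571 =-4.31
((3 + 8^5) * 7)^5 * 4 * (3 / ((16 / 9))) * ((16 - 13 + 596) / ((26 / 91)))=8989536695937852718629355000000.00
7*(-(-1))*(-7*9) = -441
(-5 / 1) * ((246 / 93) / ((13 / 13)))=-410 / 31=-13.23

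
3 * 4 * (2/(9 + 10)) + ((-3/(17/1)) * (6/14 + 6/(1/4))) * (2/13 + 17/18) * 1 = -204075/58786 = -3.47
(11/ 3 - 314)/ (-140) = 133/ 60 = 2.22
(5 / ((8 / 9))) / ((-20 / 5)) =-45 / 32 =-1.41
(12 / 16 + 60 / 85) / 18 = 11 / 136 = 0.08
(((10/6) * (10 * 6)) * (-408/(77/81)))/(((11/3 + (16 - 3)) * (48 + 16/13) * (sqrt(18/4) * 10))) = -53703 * sqrt(2)/30800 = -2.47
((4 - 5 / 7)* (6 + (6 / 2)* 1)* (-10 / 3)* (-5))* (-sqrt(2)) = -3450* sqrt(2) / 7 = -697.01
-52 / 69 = -0.75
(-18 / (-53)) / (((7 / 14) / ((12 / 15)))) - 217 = -216.46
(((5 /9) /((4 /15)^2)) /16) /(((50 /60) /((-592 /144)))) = -2.41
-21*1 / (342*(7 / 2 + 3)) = -7 / 741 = -0.01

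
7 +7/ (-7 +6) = 0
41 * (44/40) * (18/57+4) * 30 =110946/19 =5839.26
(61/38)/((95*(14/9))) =549/50540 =0.01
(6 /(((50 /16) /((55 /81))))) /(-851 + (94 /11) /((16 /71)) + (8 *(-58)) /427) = -6613376 /4130069715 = -0.00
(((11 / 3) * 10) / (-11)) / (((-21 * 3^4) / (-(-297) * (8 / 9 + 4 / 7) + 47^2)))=184990 / 35721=5.18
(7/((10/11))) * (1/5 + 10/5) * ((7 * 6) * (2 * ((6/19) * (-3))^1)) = -1348.07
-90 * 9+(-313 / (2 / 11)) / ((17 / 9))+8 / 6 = -175445 / 102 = -1720.05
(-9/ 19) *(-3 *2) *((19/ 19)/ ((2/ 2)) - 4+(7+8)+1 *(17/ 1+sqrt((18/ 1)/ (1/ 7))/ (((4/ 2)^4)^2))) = 81 *sqrt(14)/ 2432+1566/ 19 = 82.55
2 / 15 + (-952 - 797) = -26233 / 15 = -1748.87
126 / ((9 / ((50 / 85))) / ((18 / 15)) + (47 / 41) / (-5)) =103320 / 10267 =10.06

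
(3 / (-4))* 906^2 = -615627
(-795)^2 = 632025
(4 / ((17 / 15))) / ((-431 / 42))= -2520 / 7327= -0.34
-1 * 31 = -31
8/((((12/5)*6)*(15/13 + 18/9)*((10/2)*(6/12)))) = 0.07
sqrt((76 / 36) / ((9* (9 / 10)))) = sqrt(190) / 27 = 0.51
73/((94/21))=1533/94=16.31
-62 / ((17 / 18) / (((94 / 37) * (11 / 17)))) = -1153944 / 10693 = -107.92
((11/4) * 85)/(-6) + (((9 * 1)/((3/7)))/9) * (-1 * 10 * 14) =-2925/8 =-365.62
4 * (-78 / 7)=-312 / 7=-44.57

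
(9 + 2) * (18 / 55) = 18 / 5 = 3.60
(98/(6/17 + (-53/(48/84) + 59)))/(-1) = 6664/2271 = 2.93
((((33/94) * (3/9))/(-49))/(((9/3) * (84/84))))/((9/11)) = -121/124362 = -0.00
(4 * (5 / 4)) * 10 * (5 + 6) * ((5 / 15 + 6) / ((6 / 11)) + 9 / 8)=252175 / 36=7004.86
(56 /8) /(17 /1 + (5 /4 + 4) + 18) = 4 /23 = 0.17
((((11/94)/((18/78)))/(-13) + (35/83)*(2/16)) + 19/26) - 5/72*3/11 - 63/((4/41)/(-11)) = 47554836283/6694116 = 7103.98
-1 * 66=-66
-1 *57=-57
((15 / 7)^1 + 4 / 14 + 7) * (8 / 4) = 132 / 7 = 18.86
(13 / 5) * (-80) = -208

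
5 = 5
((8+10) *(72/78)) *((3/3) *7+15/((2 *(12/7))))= 189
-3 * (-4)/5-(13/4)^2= -653/80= -8.16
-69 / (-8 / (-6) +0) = -207 / 4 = -51.75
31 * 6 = 186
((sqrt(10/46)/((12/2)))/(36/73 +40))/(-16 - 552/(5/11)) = -365 * sqrt(115)/2509573056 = -0.00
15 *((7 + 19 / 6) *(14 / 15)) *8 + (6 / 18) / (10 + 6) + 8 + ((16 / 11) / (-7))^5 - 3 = 49531426511727 / 43308546512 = 1143.69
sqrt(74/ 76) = sqrt(1406)/ 38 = 0.99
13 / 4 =3.25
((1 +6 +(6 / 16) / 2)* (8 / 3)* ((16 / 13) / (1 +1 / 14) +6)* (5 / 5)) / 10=16031 / 1170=13.70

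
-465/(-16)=465/16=29.06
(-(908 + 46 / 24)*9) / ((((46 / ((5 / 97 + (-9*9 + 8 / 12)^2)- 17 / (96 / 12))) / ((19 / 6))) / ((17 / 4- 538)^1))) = 19956785710623125 / 10280448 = 1941236968.53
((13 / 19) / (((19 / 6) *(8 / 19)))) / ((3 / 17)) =221 / 76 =2.91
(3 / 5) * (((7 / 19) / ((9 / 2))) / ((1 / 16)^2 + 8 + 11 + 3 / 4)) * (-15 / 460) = -896 / 11049545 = -0.00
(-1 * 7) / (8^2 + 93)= -7 / 157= -0.04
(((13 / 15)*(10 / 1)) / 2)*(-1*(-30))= 130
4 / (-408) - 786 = -80173 / 102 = -786.01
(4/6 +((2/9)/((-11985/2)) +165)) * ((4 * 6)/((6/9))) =71478524/11985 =5964.00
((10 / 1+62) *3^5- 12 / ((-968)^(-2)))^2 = 126040858611264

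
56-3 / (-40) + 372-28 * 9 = 7043 / 40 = 176.08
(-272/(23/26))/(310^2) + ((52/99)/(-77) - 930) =-3917461890614/4212279225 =-930.01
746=746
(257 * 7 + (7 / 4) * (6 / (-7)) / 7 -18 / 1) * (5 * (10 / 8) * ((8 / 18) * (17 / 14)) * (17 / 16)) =180126475 / 28224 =6382.03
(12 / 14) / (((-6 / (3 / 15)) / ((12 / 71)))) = -12 / 2485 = -0.00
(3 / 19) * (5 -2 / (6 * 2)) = 29 / 38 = 0.76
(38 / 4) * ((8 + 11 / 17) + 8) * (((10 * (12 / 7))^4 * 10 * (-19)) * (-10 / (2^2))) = 264806496000000 / 40817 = 6487652105.74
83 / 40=2.08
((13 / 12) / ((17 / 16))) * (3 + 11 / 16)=767 / 204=3.76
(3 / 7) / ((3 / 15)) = 15 / 7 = 2.14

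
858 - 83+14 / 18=6982 / 9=775.78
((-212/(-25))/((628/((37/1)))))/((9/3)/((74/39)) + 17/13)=1886482/10907575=0.17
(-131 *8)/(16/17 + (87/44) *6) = -391952/4789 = -81.84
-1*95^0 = -1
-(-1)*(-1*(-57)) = 57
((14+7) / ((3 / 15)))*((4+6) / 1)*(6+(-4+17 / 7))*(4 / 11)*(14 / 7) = 37200 / 11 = 3381.82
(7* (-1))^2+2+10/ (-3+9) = 158/ 3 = 52.67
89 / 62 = 1.44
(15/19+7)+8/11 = 1780/209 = 8.52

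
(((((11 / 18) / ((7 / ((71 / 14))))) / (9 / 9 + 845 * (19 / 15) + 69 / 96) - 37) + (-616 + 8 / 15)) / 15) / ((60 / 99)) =-542906694341 / 7564399500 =-71.77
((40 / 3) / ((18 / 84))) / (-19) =-560 / 171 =-3.27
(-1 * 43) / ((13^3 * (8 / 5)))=-215 / 17576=-0.01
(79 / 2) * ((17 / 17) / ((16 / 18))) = 44.44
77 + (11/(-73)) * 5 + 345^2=8694391/73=119101.25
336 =336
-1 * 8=-8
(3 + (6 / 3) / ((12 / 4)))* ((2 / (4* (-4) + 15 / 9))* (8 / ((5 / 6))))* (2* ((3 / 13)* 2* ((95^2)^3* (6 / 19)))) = -588321122400000 / 559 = -1052452812880.14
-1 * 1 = -1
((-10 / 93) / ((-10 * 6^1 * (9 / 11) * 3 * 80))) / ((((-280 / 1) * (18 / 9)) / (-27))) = 11 / 24998400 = 0.00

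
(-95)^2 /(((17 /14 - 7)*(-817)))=6650 /3483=1.91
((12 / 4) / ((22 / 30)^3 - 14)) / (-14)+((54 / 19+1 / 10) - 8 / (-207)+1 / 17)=328315115564 / 107456659065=3.06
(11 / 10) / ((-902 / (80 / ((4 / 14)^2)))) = -49 / 41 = -1.20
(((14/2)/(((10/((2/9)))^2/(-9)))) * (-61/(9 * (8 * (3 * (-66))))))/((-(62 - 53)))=427/28868400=0.00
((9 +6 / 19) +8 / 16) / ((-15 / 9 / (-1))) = 1119 / 190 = 5.89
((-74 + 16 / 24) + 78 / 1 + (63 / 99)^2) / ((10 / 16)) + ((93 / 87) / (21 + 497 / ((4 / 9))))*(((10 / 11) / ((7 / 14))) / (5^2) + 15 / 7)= 146536948 / 18053805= 8.12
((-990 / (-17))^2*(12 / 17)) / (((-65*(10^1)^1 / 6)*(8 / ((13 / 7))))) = -176418 / 34391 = -5.13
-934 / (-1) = 934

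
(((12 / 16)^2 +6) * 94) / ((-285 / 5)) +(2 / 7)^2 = -79997 / 7448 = -10.74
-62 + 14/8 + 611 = 2203/4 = 550.75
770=770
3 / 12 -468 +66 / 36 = -5591 / 12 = -465.92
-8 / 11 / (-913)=8 / 10043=0.00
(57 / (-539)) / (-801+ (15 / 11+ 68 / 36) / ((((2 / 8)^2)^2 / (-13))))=513 / 56394835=0.00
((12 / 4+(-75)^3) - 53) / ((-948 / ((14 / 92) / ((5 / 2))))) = 590695 / 21804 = 27.09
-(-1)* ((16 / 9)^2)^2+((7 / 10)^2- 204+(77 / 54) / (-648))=-507883019 / 2624400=-193.52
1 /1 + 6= 7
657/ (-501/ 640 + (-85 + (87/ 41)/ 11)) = -7.68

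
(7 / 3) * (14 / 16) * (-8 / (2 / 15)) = -245 / 2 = -122.50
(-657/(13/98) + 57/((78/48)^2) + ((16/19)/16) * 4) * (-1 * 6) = 95000124/3211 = 29585.84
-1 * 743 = -743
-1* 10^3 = -1000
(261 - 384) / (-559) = 123 / 559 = 0.22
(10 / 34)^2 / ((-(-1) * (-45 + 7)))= -0.00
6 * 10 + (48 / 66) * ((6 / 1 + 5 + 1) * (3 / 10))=62.62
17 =17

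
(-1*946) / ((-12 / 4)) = 946 / 3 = 315.33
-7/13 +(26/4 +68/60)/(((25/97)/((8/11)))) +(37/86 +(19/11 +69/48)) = 907460413/36894000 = 24.60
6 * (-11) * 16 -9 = -1065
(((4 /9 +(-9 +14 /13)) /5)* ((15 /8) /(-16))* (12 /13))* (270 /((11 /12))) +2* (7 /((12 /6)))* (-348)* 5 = -90216105 /7436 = -12132.34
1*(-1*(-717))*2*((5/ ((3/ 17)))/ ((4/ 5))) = 101575/ 2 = 50787.50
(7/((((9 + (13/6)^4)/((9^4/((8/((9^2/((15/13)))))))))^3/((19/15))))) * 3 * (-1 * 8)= -55248200138679050084939727552/40678803994140625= -1358156944502.03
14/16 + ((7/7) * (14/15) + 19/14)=2659/840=3.17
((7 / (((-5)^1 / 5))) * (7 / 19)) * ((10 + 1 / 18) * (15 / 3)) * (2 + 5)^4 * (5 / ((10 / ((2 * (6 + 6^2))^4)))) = -147248697798720 / 19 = -7749931463090.53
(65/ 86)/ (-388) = -65/ 33368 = -0.00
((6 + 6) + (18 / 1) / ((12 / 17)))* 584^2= 12789600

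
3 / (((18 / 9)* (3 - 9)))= -1 / 4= -0.25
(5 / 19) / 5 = 1 / 19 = 0.05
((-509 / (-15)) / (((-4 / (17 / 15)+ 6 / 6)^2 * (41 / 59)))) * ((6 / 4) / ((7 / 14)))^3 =206.07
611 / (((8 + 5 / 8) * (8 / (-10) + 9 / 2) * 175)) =9776 / 89355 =0.11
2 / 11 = 0.18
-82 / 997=-0.08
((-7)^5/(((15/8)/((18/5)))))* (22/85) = -17748192/2125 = -8352.09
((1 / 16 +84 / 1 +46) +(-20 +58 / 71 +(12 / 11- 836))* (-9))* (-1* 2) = -97679885 / 6248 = -15633.78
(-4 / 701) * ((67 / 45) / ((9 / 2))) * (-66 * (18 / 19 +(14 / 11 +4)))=278720 / 359613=0.78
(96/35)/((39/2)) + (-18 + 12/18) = -23468/1365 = -17.19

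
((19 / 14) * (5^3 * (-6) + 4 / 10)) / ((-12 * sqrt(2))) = 17803 * sqrt(2) / 420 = 59.95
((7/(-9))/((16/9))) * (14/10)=-49/80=-0.61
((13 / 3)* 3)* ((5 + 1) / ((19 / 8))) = 624 / 19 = 32.84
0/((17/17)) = 0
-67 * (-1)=67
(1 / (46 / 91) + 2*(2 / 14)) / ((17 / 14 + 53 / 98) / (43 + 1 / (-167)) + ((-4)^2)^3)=9159885 / 16572294443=0.00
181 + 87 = 268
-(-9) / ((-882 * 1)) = -1 / 98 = -0.01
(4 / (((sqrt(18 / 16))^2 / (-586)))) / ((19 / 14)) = -262528 / 171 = -1535.25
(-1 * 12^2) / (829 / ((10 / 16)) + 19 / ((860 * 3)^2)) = -958521600 / 8829048979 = -0.11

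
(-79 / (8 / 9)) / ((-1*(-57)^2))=79 / 2888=0.03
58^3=195112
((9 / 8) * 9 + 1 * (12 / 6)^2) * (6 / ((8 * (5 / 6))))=1017 / 80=12.71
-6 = -6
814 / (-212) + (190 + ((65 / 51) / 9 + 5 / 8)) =36378983 / 194616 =186.93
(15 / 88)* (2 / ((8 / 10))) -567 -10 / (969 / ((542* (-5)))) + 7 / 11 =-537.97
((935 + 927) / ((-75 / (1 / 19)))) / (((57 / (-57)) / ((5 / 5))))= 98 / 75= 1.31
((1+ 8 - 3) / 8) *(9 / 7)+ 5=167 / 28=5.96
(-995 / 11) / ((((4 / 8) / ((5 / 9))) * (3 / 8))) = -79600 / 297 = -268.01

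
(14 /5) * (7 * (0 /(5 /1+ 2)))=0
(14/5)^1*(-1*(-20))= 56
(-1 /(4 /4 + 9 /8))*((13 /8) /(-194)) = 13 /3298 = 0.00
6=6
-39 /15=-13 /5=-2.60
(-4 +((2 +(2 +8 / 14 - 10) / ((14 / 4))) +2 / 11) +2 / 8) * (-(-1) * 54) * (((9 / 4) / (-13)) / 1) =1933551 / 56056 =34.49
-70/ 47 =-1.49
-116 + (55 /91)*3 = -10391 /91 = -114.19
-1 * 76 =-76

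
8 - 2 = 6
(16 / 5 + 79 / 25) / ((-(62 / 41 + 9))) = -6519 / 10775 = -0.61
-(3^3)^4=-531441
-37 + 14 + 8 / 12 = -67 / 3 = -22.33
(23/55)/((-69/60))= -4/11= -0.36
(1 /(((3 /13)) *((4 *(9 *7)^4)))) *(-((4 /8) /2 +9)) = -481 /756142128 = -0.00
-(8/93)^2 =-64/8649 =-0.01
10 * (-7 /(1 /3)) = -210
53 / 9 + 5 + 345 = 3203 / 9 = 355.89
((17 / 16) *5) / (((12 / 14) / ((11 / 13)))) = 6545 / 1248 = 5.24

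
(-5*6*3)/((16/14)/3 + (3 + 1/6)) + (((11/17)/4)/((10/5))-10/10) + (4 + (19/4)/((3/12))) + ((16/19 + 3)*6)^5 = 326659663196147685/50175670136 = 6510319.89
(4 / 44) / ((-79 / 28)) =-28 / 869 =-0.03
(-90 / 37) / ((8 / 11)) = -495 / 148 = -3.34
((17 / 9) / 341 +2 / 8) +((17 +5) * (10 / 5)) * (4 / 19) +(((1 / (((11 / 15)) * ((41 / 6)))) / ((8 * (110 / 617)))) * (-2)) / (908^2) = 825536374797803 / 86727877828416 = 9.52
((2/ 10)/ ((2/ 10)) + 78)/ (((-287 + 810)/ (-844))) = -66676/ 523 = -127.49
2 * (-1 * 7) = -14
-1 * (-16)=16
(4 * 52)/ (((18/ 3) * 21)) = 1.65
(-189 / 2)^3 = -6751269 / 8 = -843908.62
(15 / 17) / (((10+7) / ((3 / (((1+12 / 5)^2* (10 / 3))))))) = 675 / 167042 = 0.00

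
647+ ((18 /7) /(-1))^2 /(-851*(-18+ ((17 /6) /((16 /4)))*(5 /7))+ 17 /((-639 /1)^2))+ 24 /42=1543105523814207 /2382910050325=647.57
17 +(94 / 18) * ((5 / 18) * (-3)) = 683 / 54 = 12.65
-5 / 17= -0.29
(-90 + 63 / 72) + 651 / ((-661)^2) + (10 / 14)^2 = -15177069585 / 171273032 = -88.61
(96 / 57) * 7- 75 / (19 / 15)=-901 / 19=-47.42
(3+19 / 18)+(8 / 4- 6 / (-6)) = 127 / 18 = 7.06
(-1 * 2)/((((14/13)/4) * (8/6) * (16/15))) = -585/112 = -5.22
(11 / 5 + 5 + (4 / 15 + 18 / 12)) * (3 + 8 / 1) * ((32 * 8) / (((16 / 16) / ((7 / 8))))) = 331408 / 15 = 22093.87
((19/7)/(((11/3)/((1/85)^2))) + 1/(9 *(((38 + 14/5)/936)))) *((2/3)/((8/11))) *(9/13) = 4254421/2629900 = 1.62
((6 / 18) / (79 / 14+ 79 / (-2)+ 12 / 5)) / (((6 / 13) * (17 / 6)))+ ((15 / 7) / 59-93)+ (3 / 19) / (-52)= -2130246387181 / 22912078644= -92.97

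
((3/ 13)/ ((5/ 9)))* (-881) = -23787/ 65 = -365.95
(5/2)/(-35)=-1/14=-0.07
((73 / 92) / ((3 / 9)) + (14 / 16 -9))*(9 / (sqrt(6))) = -3171*sqrt(6) / 368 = -21.11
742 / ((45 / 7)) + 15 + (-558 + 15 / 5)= -19106 / 45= -424.58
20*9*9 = 1620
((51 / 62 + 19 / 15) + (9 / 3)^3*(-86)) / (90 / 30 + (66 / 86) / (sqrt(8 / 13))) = -15956995732 / 18440505 + 1020505541*sqrt(26) / 18440505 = -583.14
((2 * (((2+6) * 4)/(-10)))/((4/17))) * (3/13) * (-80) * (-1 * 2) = -13056/13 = -1004.31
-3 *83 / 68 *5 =-1245 / 68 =-18.31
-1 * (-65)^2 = -4225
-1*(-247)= 247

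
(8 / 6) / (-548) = -1 / 411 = -0.00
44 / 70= 22 / 35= 0.63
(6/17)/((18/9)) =0.18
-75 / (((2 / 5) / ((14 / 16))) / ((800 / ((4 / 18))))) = -590625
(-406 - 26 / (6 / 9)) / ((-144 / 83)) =256.49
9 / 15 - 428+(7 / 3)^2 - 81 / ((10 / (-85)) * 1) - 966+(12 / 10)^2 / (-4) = -314917 / 450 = -699.82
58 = 58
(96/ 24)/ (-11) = -4/ 11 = -0.36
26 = 26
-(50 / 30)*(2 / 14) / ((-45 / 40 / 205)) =8200 / 189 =43.39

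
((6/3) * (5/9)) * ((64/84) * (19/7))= 3040/1323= 2.30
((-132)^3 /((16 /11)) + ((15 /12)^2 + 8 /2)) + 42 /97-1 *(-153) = -2453819095 /1552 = -1581069.00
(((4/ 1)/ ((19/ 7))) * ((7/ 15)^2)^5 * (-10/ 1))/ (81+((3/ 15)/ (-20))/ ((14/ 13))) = -885842380864/ 9938467991953125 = -0.00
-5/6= -0.83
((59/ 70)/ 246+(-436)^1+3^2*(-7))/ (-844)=8592721/ 14533680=0.59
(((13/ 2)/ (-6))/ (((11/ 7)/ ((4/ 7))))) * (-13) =169/ 33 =5.12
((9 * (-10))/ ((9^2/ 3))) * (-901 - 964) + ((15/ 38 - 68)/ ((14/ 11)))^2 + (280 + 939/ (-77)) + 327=12852939439/ 1334256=9633.04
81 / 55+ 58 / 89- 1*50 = -234351 / 4895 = -47.88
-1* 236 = -236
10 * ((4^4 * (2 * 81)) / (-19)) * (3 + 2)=-2073600 / 19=-109136.84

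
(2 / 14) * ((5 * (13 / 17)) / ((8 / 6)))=195 / 476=0.41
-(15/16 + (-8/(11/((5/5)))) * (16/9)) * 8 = 563/198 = 2.84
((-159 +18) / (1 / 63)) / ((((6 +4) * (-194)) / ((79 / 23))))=701757 / 44620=15.73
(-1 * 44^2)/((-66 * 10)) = 44/15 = 2.93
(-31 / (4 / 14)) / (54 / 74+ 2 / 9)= -72261 / 634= -113.98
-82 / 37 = -2.22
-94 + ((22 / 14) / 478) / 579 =-182109385 / 1937334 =-94.00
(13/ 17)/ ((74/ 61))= 793/ 1258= 0.63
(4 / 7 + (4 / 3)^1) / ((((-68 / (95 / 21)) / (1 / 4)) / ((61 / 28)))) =-28975 / 419832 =-0.07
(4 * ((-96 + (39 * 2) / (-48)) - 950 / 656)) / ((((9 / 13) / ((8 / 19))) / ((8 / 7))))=-275.45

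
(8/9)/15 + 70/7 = 1358/135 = 10.06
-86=-86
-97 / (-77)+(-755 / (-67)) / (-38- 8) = 240819 / 237314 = 1.01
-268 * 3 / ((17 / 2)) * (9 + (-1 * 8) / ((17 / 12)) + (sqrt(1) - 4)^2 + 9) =-583704 / 289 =-2019.74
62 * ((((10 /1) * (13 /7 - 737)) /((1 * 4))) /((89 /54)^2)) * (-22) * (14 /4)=3229993.67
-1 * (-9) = 9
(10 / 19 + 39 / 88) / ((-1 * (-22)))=1621 / 36784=0.04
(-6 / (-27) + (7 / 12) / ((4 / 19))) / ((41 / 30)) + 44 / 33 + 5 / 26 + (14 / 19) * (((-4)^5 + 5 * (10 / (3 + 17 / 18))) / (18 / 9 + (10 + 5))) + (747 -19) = 201796099079 / 293358936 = 687.88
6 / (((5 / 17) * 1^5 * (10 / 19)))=969 / 25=38.76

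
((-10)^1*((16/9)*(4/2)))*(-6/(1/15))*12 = 38400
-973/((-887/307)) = 298711/887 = 336.77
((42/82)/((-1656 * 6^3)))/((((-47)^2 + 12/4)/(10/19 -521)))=9889/29350626048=0.00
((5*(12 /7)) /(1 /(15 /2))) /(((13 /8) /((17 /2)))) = 30600 /91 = 336.26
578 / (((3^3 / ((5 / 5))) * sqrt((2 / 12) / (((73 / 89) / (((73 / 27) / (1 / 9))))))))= 578 * sqrt(178) / 801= 9.63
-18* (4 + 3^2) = -234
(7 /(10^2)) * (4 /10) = 0.03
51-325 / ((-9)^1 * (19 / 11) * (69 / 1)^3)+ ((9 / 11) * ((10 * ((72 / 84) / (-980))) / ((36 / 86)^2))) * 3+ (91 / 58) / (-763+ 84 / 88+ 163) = 238905068096922751 / 4695929241088932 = 50.87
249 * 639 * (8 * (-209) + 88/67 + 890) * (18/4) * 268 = -149804279388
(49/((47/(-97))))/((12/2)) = -16.85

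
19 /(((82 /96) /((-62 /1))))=-56544 /41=-1379.12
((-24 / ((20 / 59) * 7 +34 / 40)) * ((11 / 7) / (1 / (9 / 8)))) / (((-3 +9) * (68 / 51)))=-87615 / 53242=-1.65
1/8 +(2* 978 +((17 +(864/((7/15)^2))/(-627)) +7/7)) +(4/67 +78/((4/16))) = 12514537395/5489176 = 2279.86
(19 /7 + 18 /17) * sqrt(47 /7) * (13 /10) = 5837 * sqrt(329) /8330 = 12.71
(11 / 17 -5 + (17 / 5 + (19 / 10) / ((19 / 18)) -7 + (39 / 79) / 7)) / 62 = -142952 / 1457155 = -0.10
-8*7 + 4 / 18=-55.78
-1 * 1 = -1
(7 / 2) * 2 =7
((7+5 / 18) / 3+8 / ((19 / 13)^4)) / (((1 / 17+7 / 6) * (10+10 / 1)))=499976851 / 2932222500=0.17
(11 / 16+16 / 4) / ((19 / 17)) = 1275 / 304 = 4.19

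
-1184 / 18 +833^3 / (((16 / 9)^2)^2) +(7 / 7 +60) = 34130882332265 / 589824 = 57866214.89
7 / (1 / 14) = 98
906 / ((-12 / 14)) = -1057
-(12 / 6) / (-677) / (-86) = -0.00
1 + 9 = 10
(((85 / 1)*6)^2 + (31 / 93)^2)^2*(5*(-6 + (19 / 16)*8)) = 191793612213035 / 162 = 1183911186500.22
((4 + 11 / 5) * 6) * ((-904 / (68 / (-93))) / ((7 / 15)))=11728044 / 119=98554.99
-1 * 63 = -63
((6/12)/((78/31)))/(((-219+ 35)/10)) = -0.01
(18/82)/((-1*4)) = -9/164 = -0.05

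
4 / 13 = 0.31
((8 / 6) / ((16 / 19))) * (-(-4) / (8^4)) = 19 / 12288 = 0.00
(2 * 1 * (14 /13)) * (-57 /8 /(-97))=399 /2522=0.16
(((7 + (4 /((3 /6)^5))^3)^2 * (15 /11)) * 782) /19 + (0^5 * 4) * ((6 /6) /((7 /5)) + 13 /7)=51589429970126130 /209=246839377847493.44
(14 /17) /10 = 7 /85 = 0.08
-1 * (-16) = 16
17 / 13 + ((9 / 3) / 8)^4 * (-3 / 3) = 68579 / 53248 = 1.29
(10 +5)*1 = 15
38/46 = 0.83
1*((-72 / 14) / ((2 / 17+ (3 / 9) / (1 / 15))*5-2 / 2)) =-306 / 1463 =-0.21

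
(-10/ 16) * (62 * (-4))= 155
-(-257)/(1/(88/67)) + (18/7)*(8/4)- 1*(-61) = 189333/469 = 403.70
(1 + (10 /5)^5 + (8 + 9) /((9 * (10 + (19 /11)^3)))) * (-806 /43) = -4846332920 /7805403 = -620.89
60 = 60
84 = 84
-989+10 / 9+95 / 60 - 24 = -36371 / 36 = -1010.31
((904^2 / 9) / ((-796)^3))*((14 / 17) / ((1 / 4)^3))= -0.01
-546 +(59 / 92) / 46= -2310613 / 4232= -545.99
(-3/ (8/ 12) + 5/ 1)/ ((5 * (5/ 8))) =4/ 25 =0.16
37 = 37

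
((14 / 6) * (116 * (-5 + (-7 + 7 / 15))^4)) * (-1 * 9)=-727344973292 / 16875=-43101924.34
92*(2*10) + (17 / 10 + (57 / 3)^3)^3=322927693084543 / 1000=322927693084.54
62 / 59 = 1.05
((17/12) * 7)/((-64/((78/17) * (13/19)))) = -1183/2432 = -0.49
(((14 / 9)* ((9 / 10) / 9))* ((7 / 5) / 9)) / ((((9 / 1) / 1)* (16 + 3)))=49 / 346275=0.00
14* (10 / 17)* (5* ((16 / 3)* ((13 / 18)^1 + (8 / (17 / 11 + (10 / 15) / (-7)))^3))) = 25555882090144 / 690251085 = 37024.04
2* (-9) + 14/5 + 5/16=-1191/80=-14.89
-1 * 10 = -10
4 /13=0.31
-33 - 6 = -39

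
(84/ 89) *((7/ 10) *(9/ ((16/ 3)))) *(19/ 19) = 3969/ 3560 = 1.11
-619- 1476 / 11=-8285 / 11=-753.18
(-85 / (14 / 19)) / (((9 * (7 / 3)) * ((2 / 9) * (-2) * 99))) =1615 / 12936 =0.12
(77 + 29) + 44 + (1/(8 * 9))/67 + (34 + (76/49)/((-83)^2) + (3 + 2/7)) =304975687057/1628394264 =187.29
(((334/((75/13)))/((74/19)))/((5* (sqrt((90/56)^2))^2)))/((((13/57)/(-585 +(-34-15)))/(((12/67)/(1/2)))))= -239728120576/209165625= -1146.12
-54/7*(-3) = 162/7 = 23.14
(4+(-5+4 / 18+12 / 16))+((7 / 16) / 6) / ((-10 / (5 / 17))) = -293 / 9792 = -0.03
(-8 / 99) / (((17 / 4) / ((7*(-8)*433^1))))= 775936 / 1683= 461.04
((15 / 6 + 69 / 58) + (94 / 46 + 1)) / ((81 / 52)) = 25948 / 6003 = 4.32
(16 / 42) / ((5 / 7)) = 8 / 15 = 0.53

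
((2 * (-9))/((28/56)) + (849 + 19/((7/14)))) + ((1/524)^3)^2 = 17616404831367704577/20700828238974976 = 851.00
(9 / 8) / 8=9 / 64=0.14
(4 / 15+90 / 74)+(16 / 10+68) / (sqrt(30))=823 / 555+58 * sqrt(30) / 25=14.19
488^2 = 238144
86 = 86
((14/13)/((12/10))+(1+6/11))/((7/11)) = 1048/273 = 3.84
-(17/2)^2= -72.25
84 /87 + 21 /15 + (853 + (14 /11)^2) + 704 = 27387488 /17545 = 1560.99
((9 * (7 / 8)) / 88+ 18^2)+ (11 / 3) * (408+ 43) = 4177021 / 2112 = 1977.76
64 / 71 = 0.90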